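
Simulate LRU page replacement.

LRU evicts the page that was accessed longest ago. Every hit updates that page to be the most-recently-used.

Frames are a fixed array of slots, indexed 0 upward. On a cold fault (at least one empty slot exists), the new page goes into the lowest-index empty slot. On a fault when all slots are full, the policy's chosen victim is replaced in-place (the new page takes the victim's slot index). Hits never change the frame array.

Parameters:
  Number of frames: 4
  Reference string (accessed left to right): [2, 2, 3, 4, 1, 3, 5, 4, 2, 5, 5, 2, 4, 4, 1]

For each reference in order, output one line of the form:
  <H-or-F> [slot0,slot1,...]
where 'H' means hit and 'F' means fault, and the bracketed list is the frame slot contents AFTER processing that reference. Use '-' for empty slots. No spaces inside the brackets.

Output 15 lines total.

F [2,-,-,-]
H [2,-,-,-]
F [2,3,-,-]
F [2,3,4,-]
F [2,3,4,1]
H [2,3,4,1]
F [5,3,4,1]
H [5,3,4,1]
F [5,3,4,2]
H [5,3,4,2]
H [5,3,4,2]
H [5,3,4,2]
H [5,3,4,2]
H [5,3,4,2]
F [5,1,4,2]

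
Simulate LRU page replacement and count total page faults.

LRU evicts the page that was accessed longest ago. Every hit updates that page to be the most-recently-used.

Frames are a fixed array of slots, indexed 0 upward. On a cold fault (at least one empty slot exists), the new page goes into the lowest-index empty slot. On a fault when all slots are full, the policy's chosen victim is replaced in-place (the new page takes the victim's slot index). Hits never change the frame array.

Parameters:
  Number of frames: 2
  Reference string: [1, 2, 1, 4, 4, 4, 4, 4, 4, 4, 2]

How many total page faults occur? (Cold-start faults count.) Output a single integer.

Answer: 4

Derivation:
Step 0: ref 1 → FAULT, frames=[1,-]
Step 1: ref 2 → FAULT, frames=[1,2]
Step 2: ref 1 → HIT, frames=[1,2]
Step 3: ref 4 → FAULT (evict 2), frames=[1,4]
Step 4: ref 4 → HIT, frames=[1,4]
Step 5: ref 4 → HIT, frames=[1,4]
Step 6: ref 4 → HIT, frames=[1,4]
Step 7: ref 4 → HIT, frames=[1,4]
Step 8: ref 4 → HIT, frames=[1,4]
Step 9: ref 4 → HIT, frames=[1,4]
Step 10: ref 2 → FAULT (evict 1), frames=[2,4]
Total faults: 4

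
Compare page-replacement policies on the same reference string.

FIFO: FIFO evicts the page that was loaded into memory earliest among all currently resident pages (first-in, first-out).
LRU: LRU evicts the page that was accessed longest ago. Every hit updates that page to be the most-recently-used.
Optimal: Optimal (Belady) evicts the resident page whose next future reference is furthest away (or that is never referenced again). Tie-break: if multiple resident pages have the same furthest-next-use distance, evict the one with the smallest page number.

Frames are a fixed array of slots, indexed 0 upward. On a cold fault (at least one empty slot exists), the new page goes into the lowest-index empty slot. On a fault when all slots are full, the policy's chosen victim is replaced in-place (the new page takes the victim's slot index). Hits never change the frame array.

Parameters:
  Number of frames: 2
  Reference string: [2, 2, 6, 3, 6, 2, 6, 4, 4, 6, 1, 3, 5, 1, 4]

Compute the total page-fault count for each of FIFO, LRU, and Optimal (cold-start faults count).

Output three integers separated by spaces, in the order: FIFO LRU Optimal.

Answer: 11 10 9

Derivation:
--- FIFO ---
  step 0: ref 2 -> FAULT, frames=[2,-] (faults so far: 1)
  step 1: ref 2 -> HIT, frames=[2,-] (faults so far: 1)
  step 2: ref 6 -> FAULT, frames=[2,6] (faults so far: 2)
  step 3: ref 3 -> FAULT, evict 2, frames=[3,6] (faults so far: 3)
  step 4: ref 6 -> HIT, frames=[3,6] (faults so far: 3)
  step 5: ref 2 -> FAULT, evict 6, frames=[3,2] (faults so far: 4)
  step 6: ref 6 -> FAULT, evict 3, frames=[6,2] (faults so far: 5)
  step 7: ref 4 -> FAULT, evict 2, frames=[6,4] (faults so far: 6)
  step 8: ref 4 -> HIT, frames=[6,4] (faults so far: 6)
  step 9: ref 6 -> HIT, frames=[6,4] (faults so far: 6)
  step 10: ref 1 -> FAULT, evict 6, frames=[1,4] (faults so far: 7)
  step 11: ref 3 -> FAULT, evict 4, frames=[1,3] (faults so far: 8)
  step 12: ref 5 -> FAULT, evict 1, frames=[5,3] (faults so far: 9)
  step 13: ref 1 -> FAULT, evict 3, frames=[5,1] (faults so far: 10)
  step 14: ref 4 -> FAULT, evict 5, frames=[4,1] (faults so far: 11)
  FIFO total faults: 11
--- LRU ---
  step 0: ref 2 -> FAULT, frames=[2,-] (faults so far: 1)
  step 1: ref 2 -> HIT, frames=[2,-] (faults so far: 1)
  step 2: ref 6 -> FAULT, frames=[2,6] (faults so far: 2)
  step 3: ref 3 -> FAULT, evict 2, frames=[3,6] (faults so far: 3)
  step 4: ref 6 -> HIT, frames=[3,6] (faults so far: 3)
  step 5: ref 2 -> FAULT, evict 3, frames=[2,6] (faults so far: 4)
  step 6: ref 6 -> HIT, frames=[2,6] (faults so far: 4)
  step 7: ref 4 -> FAULT, evict 2, frames=[4,6] (faults so far: 5)
  step 8: ref 4 -> HIT, frames=[4,6] (faults so far: 5)
  step 9: ref 6 -> HIT, frames=[4,6] (faults so far: 5)
  step 10: ref 1 -> FAULT, evict 4, frames=[1,6] (faults so far: 6)
  step 11: ref 3 -> FAULT, evict 6, frames=[1,3] (faults so far: 7)
  step 12: ref 5 -> FAULT, evict 1, frames=[5,3] (faults so far: 8)
  step 13: ref 1 -> FAULT, evict 3, frames=[5,1] (faults so far: 9)
  step 14: ref 4 -> FAULT, evict 5, frames=[4,1] (faults so far: 10)
  LRU total faults: 10
--- Optimal ---
  step 0: ref 2 -> FAULT, frames=[2,-] (faults so far: 1)
  step 1: ref 2 -> HIT, frames=[2,-] (faults so far: 1)
  step 2: ref 6 -> FAULT, frames=[2,6] (faults so far: 2)
  step 3: ref 3 -> FAULT, evict 2, frames=[3,6] (faults so far: 3)
  step 4: ref 6 -> HIT, frames=[3,6] (faults so far: 3)
  step 5: ref 2 -> FAULT, evict 3, frames=[2,6] (faults so far: 4)
  step 6: ref 6 -> HIT, frames=[2,6] (faults so far: 4)
  step 7: ref 4 -> FAULT, evict 2, frames=[4,6] (faults so far: 5)
  step 8: ref 4 -> HIT, frames=[4,6] (faults so far: 5)
  step 9: ref 6 -> HIT, frames=[4,6] (faults so far: 5)
  step 10: ref 1 -> FAULT, evict 6, frames=[4,1] (faults so far: 6)
  step 11: ref 3 -> FAULT, evict 4, frames=[3,1] (faults so far: 7)
  step 12: ref 5 -> FAULT, evict 3, frames=[5,1] (faults so far: 8)
  step 13: ref 1 -> HIT, frames=[5,1] (faults so far: 8)
  step 14: ref 4 -> FAULT, evict 1, frames=[5,4] (faults so far: 9)
  Optimal total faults: 9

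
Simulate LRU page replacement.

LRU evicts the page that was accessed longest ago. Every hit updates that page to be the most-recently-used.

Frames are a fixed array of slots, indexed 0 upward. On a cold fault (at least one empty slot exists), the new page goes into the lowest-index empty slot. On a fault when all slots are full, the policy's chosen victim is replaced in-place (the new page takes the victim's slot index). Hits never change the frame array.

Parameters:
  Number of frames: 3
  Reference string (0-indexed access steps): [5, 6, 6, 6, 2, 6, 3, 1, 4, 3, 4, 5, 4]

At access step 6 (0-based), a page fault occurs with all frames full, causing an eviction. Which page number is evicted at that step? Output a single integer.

Step 0: ref 5 -> FAULT, frames=[5,-,-]
Step 1: ref 6 -> FAULT, frames=[5,6,-]
Step 2: ref 6 -> HIT, frames=[5,6,-]
Step 3: ref 6 -> HIT, frames=[5,6,-]
Step 4: ref 2 -> FAULT, frames=[5,6,2]
Step 5: ref 6 -> HIT, frames=[5,6,2]
Step 6: ref 3 -> FAULT, evict 5, frames=[3,6,2]
At step 6: evicted page 5

Answer: 5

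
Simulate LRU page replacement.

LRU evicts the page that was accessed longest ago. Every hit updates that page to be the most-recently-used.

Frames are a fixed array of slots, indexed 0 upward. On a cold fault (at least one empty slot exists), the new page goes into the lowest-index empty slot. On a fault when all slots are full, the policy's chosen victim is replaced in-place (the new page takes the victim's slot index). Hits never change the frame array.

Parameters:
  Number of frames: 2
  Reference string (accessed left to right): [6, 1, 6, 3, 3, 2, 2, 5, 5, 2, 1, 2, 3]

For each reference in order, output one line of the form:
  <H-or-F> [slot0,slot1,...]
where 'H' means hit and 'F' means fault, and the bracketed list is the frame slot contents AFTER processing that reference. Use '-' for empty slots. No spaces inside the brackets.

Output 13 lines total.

F [6,-]
F [6,1]
H [6,1]
F [6,3]
H [6,3]
F [2,3]
H [2,3]
F [2,5]
H [2,5]
H [2,5]
F [2,1]
H [2,1]
F [2,3]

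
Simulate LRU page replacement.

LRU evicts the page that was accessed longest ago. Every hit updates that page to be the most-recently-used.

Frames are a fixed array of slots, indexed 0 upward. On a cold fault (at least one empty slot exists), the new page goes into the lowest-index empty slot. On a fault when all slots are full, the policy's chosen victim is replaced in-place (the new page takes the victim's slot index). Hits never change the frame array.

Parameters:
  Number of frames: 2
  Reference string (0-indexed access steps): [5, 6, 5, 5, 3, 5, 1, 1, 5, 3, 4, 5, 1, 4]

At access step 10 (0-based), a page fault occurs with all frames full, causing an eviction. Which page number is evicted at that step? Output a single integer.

Answer: 5

Derivation:
Step 0: ref 5 -> FAULT, frames=[5,-]
Step 1: ref 6 -> FAULT, frames=[5,6]
Step 2: ref 5 -> HIT, frames=[5,6]
Step 3: ref 5 -> HIT, frames=[5,6]
Step 4: ref 3 -> FAULT, evict 6, frames=[5,3]
Step 5: ref 5 -> HIT, frames=[5,3]
Step 6: ref 1 -> FAULT, evict 3, frames=[5,1]
Step 7: ref 1 -> HIT, frames=[5,1]
Step 8: ref 5 -> HIT, frames=[5,1]
Step 9: ref 3 -> FAULT, evict 1, frames=[5,3]
Step 10: ref 4 -> FAULT, evict 5, frames=[4,3]
At step 10: evicted page 5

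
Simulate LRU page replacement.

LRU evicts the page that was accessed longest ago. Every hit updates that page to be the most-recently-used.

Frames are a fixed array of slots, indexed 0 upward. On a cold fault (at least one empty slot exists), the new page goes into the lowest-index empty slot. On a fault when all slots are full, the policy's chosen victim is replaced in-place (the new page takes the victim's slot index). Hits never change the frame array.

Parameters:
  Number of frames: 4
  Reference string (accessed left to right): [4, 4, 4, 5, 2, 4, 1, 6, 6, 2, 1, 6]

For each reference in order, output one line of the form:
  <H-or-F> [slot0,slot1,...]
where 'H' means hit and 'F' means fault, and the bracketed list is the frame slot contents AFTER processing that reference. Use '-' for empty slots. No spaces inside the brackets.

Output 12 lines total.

F [4,-,-,-]
H [4,-,-,-]
H [4,-,-,-]
F [4,5,-,-]
F [4,5,2,-]
H [4,5,2,-]
F [4,5,2,1]
F [4,6,2,1]
H [4,6,2,1]
H [4,6,2,1]
H [4,6,2,1]
H [4,6,2,1]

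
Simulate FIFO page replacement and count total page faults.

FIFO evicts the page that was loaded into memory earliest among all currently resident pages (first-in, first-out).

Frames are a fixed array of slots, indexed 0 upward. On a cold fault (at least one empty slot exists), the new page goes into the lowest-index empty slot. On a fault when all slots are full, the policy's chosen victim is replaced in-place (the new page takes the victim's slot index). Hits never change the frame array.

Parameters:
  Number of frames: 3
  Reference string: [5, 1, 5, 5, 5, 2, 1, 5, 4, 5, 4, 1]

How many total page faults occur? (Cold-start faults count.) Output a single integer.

Step 0: ref 5 → FAULT, frames=[5,-,-]
Step 1: ref 1 → FAULT, frames=[5,1,-]
Step 2: ref 5 → HIT, frames=[5,1,-]
Step 3: ref 5 → HIT, frames=[5,1,-]
Step 4: ref 5 → HIT, frames=[5,1,-]
Step 5: ref 2 → FAULT, frames=[5,1,2]
Step 6: ref 1 → HIT, frames=[5,1,2]
Step 7: ref 5 → HIT, frames=[5,1,2]
Step 8: ref 4 → FAULT (evict 5), frames=[4,1,2]
Step 9: ref 5 → FAULT (evict 1), frames=[4,5,2]
Step 10: ref 4 → HIT, frames=[4,5,2]
Step 11: ref 1 → FAULT (evict 2), frames=[4,5,1]
Total faults: 6

Answer: 6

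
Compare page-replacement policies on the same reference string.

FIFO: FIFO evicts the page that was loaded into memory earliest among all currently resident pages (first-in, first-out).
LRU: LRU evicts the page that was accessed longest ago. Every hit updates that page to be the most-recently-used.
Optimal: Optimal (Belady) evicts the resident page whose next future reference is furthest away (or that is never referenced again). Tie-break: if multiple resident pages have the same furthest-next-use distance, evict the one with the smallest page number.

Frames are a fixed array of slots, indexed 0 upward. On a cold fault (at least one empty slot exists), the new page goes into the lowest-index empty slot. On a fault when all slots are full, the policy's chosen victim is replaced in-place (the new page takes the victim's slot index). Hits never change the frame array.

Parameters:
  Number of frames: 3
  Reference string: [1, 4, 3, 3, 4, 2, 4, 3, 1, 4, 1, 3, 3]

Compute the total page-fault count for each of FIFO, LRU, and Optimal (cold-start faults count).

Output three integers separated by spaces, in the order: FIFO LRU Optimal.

--- FIFO ---
  step 0: ref 1 -> FAULT, frames=[1,-,-] (faults so far: 1)
  step 1: ref 4 -> FAULT, frames=[1,4,-] (faults so far: 2)
  step 2: ref 3 -> FAULT, frames=[1,4,3] (faults so far: 3)
  step 3: ref 3 -> HIT, frames=[1,4,3] (faults so far: 3)
  step 4: ref 4 -> HIT, frames=[1,4,3] (faults so far: 3)
  step 5: ref 2 -> FAULT, evict 1, frames=[2,4,3] (faults so far: 4)
  step 6: ref 4 -> HIT, frames=[2,4,3] (faults so far: 4)
  step 7: ref 3 -> HIT, frames=[2,4,3] (faults so far: 4)
  step 8: ref 1 -> FAULT, evict 4, frames=[2,1,3] (faults so far: 5)
  step 9: ref 4 -> FAULT, evict 3, frames=[2,1,4] (faults so far: 6)
  step 10: ref 1 -> HIT, frames=[2,1,4] (faults so far: 6)
  step 11: ref 3 -> FAULT, evict 2, frames=[3,1,4] (faults so far: 7)
  step 12: ref 3 -> HIT, frames=[3,1,4] (faults so far: 7)
  FIFO total faults: 7
--- LRU ---
  step 0: ref 1 -> FAULT, frames=[1,-,-] (faults so far: 1)
  step 1: ref 4 -> FAULT, frames=[1,4,-] (faults so far: 2)
  step 2: ref 3 -> FAULT, frames=[1,4,3] (faults so far: 3)
  step 3: ref 3 -> HIT, frames=[1,4,3] (faults so far: 3)
  step 4: ref 4 -> HIT, frames=[1,4,3] (faults so far: 3)
  step 5: ref 2 -> FAULT, evict 1, frames=[2,4,3] (faults so far: 4)
  step 6: ref 4 -> HIT, frames=[2,4,3] (faults so far: 4)
  step 7: ref 3 -> HIT, frames=[2,4,3] (faults so far: 4)
  step 8: ref 1 -> FAULT, evict 2, frames=[1,4,3] (faults so far: 5)
  step 9: ref 4 -> HIT, frames=[1,4,3] (faults so far: 5)
  step 10: ref 1 -> HIT, frames=[1,4,3] (faults so far: 5)
  step 11: ref 3 -> HIT, frames=[1,4,3] (faults so far: 5)
  step 12: ref 3 -> HIT, frames=[1,4,3] (faults so far: 5)
  LRU total faults: 5
--- Optimal ---
  step 0: ref 1 -> FAULT, frames=[1,-,-] (faults so far: 1)
  step 1: ref 4 -> FAULT, frames=[1,4,-] (faults so far: 2)
  step 2: ref 3 -> FAULT, frames=[1,4,3] (faults so far: 3)
  step 3: ref 3 -> HIT, frames=[1,4,3] (faults so far: 3)
  step 4: ref 4 -> HIT, frames=[1,4,3] (faults so far: 3)
  step 5: ref 2 -> FAULT, evict 1, frames=[2,4,3] (faults so far: 4)
  step 6: ref 4 -> HIT, frames=[2,4,3] (faults so far: 4)
  step 7: ref 3 -> HIT, frames=[2,4,3] (faults so far: 4)
  step 8: ref 1 -> FAULT, evict 2, frames=[1,4,3] (faults so far: 5)
  step 9: ref 4 -> HIT, frames=[1,4,3] (faults so far: 5)
  step 10: ref 1 -> HIT, frames=[1,4,3] (faults so far: 5)
  step 11: ref 3 -> HIT, frames=[1,4,3] (faults so far: 5)
  step 12: ref 3 -> HIT, frames=[1,4,3] (faults so far: 5)
  Optimal total faults: 5

Answer: 7 5 5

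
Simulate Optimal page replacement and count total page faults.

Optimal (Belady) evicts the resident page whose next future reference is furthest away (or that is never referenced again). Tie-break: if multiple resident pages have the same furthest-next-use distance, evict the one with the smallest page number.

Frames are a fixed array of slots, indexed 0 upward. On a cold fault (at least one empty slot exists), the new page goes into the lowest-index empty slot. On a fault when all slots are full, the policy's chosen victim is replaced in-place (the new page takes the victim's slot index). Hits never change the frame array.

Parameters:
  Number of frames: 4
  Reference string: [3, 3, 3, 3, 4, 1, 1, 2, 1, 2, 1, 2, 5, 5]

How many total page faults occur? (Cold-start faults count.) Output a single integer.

Step 0: ref 3 → FAULT, frames=[3,-,-,-]
Step 1: ref 3 → HIT, frames=[3,-,-,-]
Step 2: ref 3 → HIT, frames=[3,-,-,-]
Step 3: ref 3 → HIT, frames=[3,-,-,-]
Step 4: ref 4 → FAULT, frames=[3,4,-,-]
Step 5: ref 1 → FAULT, frames=[3,4,1,-]
Step 6: ref 1 → HIT, frames=[3,4,1,-]
Step 7: ref 2 → FAULT, frames=[3,4,1,2]
Step 8: ref 1 → HIT, frames=[3,4,1,2]
Step 9: ref 2 → HIT, frames=[3,4,1,2]
Step 10: ref 1 → HIT, frames=[3,4,1,2]
Step 11: ref 2 → HIT, frames=[3,4,1,2]
Step 12: ref 5 → FAULT (evict 1), frames=[3,4,5,2]
Step 13: ref 5 → HIT, frames=[3,4,5,2]
Total faults: 5

Answer: 5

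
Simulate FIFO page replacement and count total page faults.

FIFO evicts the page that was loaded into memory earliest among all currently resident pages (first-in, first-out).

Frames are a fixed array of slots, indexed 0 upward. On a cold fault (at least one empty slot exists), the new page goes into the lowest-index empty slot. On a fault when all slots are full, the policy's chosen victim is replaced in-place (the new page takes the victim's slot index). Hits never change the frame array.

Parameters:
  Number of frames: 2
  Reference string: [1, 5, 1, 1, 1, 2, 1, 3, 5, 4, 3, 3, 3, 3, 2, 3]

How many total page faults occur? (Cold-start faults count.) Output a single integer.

Step 0: ref 1 → FAULT, frames=[1,-]
Step 1: ref 5 → FAULT, frames=[1,5]
Step 2: ref 1 → HIT, frames=[1,5]
Step 3: ref 1 → HIT, frames=[1,5]
Step 4: ref 1 → HIT, frames=[1,5]
Step 5: ref 2 → FAULT (evict 1), frames=[2,5]
Step 6: ref 1 → FAULT (evict 5), frames=[2,1]
Step 7: ref 3 → FAULT (evict 2), frames=[3,1]
Step 8: ref 5 → FAULT (evict 1), frames=[3,5]
Step 9: ref 4 → FAULT (evict 3), frames=[4,5]
Step 10: ref 3 → FAULT (evict 5), frames=[4,3]
Step 11: ref 3 → HIT, frames=[4,3]
Step 12: ref 3 → HIT, frames=[4,3]
Step 13: ref 3 → HIT, frames=[4,3]
Step 14: ref 2 → FAULT (evict 4), frames=[2,3]
Step 15: ref 3 → HIT, frames=[2,3]
Total faults: 9

Answer: 9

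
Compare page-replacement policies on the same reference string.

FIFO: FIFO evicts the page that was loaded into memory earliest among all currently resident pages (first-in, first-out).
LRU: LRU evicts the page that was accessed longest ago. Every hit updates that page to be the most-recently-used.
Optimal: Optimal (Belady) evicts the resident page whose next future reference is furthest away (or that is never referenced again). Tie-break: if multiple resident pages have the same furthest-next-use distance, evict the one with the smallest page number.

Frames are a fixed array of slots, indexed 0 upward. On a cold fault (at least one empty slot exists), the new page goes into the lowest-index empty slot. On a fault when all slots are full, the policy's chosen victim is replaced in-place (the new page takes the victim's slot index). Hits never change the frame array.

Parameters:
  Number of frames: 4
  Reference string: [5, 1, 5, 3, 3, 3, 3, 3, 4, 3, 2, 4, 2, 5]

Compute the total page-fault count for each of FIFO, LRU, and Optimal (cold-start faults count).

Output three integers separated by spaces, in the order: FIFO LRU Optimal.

Answer: 6 5 5

Derivation:
--- FIFO ---
  step 0: ref 5 -> FAULT, frames=[5,-,-,-] (faults so far: 1)
  step 1: ref 1 -> FAULT, frames=[5,1,-,-] (faults so far: 2)
  step 2: ref 5 -> HIT, frames=[5,1,-,-] (faults so far: 2)
  step 3: ref 3 -> FAULT, frames=[5,1,3,-] (faults so far: 3)
  step 4: ref 3 -> HIT, frames=[5,1,3,-] (faults so far: 3)
  step 5: ref 3 -> HIT, frames=[5,1,3,-] (faults so far: 3)
  step 6: ref 3 -> HIT, frames=[5,1,3,-] (faults so far: 3)
  step 7: ref 3 -> HIT, frames=[5,1,3,-] (faults so far: 3)
  step 8: ref 4 -> FAULT, frames=[5,1,3,4] (faults so far: 4)
  step 9: ref 3 -> HIT, frames=[5,1,3,4] (faults so far: 4)
  step 10: ref 2 -> FAULT, evict 5, frames=[2,1,3,4] (faults so far: 5)
  step 11: ref 4 -> HIT, frames=[2,1,3,4] (faults so far: 5)
  step 12: ref 2 -> HIT, frames=[2,1,3,4] (faults so far: 5)
  step 13: ref 5 -> FAULT, evict 1, frames=[2,5,3,4] (faults so far: 6)
  FIFO total faults: 6
--- LRU ---
  step 0: ref 5 -> FAULT, frames=[5,-,-,-] (faults so far: 1)
  step 1: ref 1 -> FAULT, frames=[5,1,-,-] (faults so far: 2)
  step 2: ref 5 -> HIT, frames=[5,1,-,-] (faults so far: 2)
  step 3: ref 3 -> FAULT, frames=[5,1,3,-] (faults so far: 3)
  step 4: ref 3 -> HIT, frames=[5,1,3,-] (faults so far: 3)
  step 5: ref 3 -> HIT, frames=[5,1,3,-] (faults so far: 3)
  step 6: ref 3 -> HIT, frames=[5,1,3,-] (faults so far: 3)
  step 7: ref 3 -> HIT, frames=[5,1,3,-] (faults so far: 3)
  step 8: ref 4 -> FAULT, frames=[5,1,3,4] (faults so far: 4)
  step 9: ref 3 -> HIT, frames=[5,1,3,4] (faults so far: 4)
  step 10: ref 2 -> FAULT, evict 1, frames=[5,2,3,4] (faults so far: 5)
  step 11: ref 4 -> HIT, frames=[5,2,3,4] (faults so far: 5)
  step 12: ref 2 -> HIT, frames=[5,2,3,4] (faults so far: 5)
  step 13: ref 5 -> HIT, frames=[5,2,3,4] (faults so far: 5)
  LRU total faults: 5
--- Optimal ---
  step 0: ref 5 -> FAULT, frames=[5,-,-,-] (faults so far: 1)
  step 1: ref 1 -> FAULT, frames=[5,1,-,-] (faults so far: 2)
  step 2: ref 5 -> HIT, frames=[5,1,-,-] (faults so far: 2)
  step 3: ref 3 -> FAULT, frames=[5,1,3,-] (faults so far: 3)
  step 4: ref 3 -> HIT, frames=[5,1,3,-] (faults so far: 3)
  step 5: ref 3 -> HIT, frames=[5,1,3,-] (faults so far: 3)
  step 6: ref 3 -> HIT, frames=[5,1,3,-] (faults so far: 3)
  step 7: ref 3 -> HIT, frames=[5,1,3,-] (faults so far: 3)
  step 8: ref 4 -> FAULT, frames=[5,1,3,4] (faults so far: 4)
  step 9: ref 3 -> HIT, frames=[5,1,3,4] (faults so far: 4)
  step 10: ref 2 -> FAULT, evict 1, frames=[5,2,3,4] (faults so far: 5)
  step 11: ref 4 -> HIT, frames=[5,2,3,4] (faults so far: 5)
  step 12: ref 2 -> HIT, frames=[5,2,3,4] (faults so far: 5)
  step 13: ref 5 -> HIT, frames=[5,2,3,4] (faults so far: 5)
  Optimal total faults: 5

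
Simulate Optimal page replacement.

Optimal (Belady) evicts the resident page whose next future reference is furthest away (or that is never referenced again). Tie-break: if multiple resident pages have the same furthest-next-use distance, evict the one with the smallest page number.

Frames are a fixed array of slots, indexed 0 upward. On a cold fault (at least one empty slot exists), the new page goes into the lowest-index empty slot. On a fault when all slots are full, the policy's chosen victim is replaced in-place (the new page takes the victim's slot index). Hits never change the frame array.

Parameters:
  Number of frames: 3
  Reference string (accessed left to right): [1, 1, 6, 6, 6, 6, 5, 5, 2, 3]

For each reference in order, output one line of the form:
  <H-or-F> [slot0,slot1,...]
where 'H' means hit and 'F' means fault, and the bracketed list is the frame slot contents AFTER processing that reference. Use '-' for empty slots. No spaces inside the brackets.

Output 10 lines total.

F [1,-,-]
H [1,-,-]
F [1,6,-]
H [1,6,-]
H [1,6,-]
H [1,6,-]
F [1,6,5]
H [1,6,5]
F [2,6,5]
F [3,6,5]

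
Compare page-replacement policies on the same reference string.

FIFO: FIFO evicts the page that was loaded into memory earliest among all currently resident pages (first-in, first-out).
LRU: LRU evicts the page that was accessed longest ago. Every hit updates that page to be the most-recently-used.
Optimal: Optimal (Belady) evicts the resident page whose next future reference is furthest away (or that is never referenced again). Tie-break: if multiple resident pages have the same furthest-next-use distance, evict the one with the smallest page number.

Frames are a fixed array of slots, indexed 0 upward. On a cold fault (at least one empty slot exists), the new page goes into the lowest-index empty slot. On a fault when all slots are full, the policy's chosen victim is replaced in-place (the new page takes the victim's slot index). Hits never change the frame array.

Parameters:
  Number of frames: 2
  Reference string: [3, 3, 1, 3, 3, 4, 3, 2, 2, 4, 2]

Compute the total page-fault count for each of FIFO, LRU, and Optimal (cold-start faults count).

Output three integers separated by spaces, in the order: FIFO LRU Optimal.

--- FIFO ---
  step 0: ref 3 -> FAULT, frames=[3,-] (faults so far: 1)
  step 1: ref 3 -> HIT, frames=[3,-] (faults so far: 1)
  step 2: ref 1 -> FAULT, frames=[3,1] (faults so far: 2)
  step 3: ref 3 -> HIT, frames=[3,1] (faults so far: 2)
  step 4: ref 3 -> HIT, frames=[3,1] (faults so far: 2)
  step 5: ref 4 -> FAULT, evict 3, frames=[4,1] (faults so far: 3)
  step 6: ref 3 -> FAULT, evict 1, frames=[4,3] (faults so far: 4)
  step 7: ref 2 -> FAULT, evict 4, frames=[2,3] (faults so far: 5)
  step 8: ref 2 -> HIT, frames=[2,3] (faults so far: 5)
  step 9: ref 4 -> FAULT, evict 3, frames=[2,4] (faults so far: 6)
  step 10: ref 2 -> HIT, frames=[2,4] (faults so far: 6)
  FIFO total faults: 6
--- LRU ---
  step 0: ref 3 -> FAULT, frames=[3,-] (faults so far: 1)
  step 1: ref 3 -> HIT, frames=[3,-] (faults so far: 1)
  step 2: ref 1 -> FAULT, frames=[3,1] (faults so far: 2)
  step 3: ref 3 -> HIT, frames=[3,1] (faults so far: 2)
  step 4: ref 3 -> HIT, frames=[3,1] (faults so far: 2)
  step 5: ref 4 -> FAULT, evict 1, frames=[3,4] (faults so far: 3)
  step 6: ref 3 -> HIT, frames=[3,4] (faults so far: 3)
  step 7: ref 2 -> FAULT, evict 4, frames=[3,2] (faults so far: 4)
  step 8: ref 2 -> HIT, frames=[3,2] (faults so far: 4)
  step 9: ref 4 -> FAULT, evict 3, frames=[4,2] (faults so far: 5)
  step 10: ref 2 -> HIT, frames=[4,2] (faults so far: 5)
  LRU total faults: 5
--- Optimal ---
  step 0: ref 3 -> FAULT, frames=[3,-] (faults so far: 1)
  step 1: ref 3 -> HIT, frames=[3,-] (faults so far: 1)
  step 2: ref 1 -> FAULT, frames=[3,1] (faults so far: 2)
  step 3: ref 3 -> HIT, frames=[3,1] (faults so far: 2)
  step 4: ref 3 -> HIT, frames=[3,1] (faults so far: 2)
  step 5: ref 4 -> FAULT, evict 1, frames=[3,4] (faults so far: 3)
  step 6: ref 3 -> HIT, frames=[3,4] (faults so far: 3)
  step 7: ref 2 -> FAULT, evict 3, frames=[2,4] (faults so far: 4)
  step 8: ref 2 -> HIT, frames=[2,4] (faults so far: 4)
  step 9: ref 4 -> HIT, frames=[2,4] (faults so far: 4)
  step 10: ref 2 -> HIT, frames=[2,4] (faults so far: 4)
  Optimal total faults: 4

Answer: 6 5 4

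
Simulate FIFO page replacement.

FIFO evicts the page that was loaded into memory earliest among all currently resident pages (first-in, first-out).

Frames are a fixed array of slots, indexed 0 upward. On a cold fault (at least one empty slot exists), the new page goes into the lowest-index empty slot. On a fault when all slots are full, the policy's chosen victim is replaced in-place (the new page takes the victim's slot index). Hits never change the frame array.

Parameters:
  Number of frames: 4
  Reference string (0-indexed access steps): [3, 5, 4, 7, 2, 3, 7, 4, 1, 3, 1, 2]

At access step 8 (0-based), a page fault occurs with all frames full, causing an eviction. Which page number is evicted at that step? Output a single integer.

Answer: 4

Derivation:
Step 0: ref 3 -> FAULT, frames=[3,-,-,-]
Step 1: ref 5 -> FAULT, frames=[3,5,-,-]
Step 2: ref 4 -> FAULT, frames=[3,5,4,-]
Step 3: ref 7 -> FAULT, frames=[3,5,4,7]
Step 4: ref 2 -> FAULT, evict 3, frames=[2,5,4,7]
Step 5: ref 3 -> FAULT, evict 5, frames=[2,3,4,7]
Step 6: ref 7 -> HIT, frames=[2,3,4,7]
Step 7: ref 4 -> HIT, frames=[2,3,4,7]
Step 8: ref 1 -> FAULT, evict 4, frames=[2,3,1,7]
At step 8: evicted page 4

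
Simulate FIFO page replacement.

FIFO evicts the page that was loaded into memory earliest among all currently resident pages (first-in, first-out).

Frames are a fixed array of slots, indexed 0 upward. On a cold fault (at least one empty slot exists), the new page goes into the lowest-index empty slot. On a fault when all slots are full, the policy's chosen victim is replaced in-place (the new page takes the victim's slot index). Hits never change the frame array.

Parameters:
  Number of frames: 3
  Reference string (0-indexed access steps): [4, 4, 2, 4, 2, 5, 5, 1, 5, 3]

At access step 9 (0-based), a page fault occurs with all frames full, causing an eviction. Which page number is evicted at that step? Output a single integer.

Answer: 2

Derivation:
Step 0: ref 4 -> FAULT, frames=[4,-,-]
Step 1: ref 4 -> HIT, frames=[4,-,-]
Step 2: ref 2 -> FAULT, frames=[4,2,-]
Step 3: ref 4 -> HIT, frames=[4,2,-]
Step 4: ref 2 -> HIT, frames=[4,2,-]
Step 5: ref 5 -> FAULT, frames=[4,2,5]
Step 6: ref 5 -> HIT, frames=[4,2,5]
Step 7: ref 1 -> FAULT, evict 4, frames=[1,2,5]
Step 8: ref 5 -> HIT, frames=[1,2,5]
Step 9: ref 3 -> FAULT, evict 2, frames=[1,3,5]
At step 9: evicted page 2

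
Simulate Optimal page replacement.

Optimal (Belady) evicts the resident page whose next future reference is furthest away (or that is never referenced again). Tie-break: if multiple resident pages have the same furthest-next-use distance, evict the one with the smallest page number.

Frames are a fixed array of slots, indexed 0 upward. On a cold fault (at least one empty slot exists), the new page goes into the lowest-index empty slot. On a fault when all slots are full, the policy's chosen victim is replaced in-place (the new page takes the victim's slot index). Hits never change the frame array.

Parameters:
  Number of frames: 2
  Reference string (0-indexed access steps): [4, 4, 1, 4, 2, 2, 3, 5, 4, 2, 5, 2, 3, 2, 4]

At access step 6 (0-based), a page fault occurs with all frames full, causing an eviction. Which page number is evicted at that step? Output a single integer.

Step 0: ref 4 -> FAULT, frames=[4,-]
Step 1: ref 4 -> HIT, frames=[4,-]
Step 2: ref 1 -> FAULT, frames=[4,1]
Step 3: ref 4 -> HIT, frames=[4,1]
Step 4: ref 2 -> FAULT, evict 1, frames=[4,2]
Step 5: ref 2 -> HIT, frames=[4,2]
Step 6: ref 3 -> FAULT, evict 2, frames=[4,3]
At step 6: evicted page 2

Answer: 2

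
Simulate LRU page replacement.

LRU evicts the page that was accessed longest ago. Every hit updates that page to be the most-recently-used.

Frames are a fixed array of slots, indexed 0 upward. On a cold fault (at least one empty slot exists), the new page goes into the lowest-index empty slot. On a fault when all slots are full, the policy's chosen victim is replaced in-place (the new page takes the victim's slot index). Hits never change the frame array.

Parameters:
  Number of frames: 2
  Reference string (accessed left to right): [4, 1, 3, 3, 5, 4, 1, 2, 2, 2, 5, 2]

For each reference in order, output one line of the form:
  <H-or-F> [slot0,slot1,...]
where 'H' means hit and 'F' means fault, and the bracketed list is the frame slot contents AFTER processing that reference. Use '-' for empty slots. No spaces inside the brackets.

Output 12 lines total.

F [4,-]
F [4,1]
F [3,1]
H [3,1]
F [3,5]
F [4,5]
F [4,1]
F [2,1]
H [2,1]
H [2,1]
F [2,5]
H [2,5]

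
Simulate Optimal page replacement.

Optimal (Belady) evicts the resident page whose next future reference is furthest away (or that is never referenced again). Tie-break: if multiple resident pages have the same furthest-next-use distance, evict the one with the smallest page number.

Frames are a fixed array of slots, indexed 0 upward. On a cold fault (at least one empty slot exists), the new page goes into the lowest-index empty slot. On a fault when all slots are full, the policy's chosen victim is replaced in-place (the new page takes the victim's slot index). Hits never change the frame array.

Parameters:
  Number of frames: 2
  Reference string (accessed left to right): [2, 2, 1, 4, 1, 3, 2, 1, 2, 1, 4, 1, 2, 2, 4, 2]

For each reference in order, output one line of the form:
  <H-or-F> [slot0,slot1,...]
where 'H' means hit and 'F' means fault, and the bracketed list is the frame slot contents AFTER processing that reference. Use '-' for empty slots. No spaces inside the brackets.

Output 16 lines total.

F [2,-]
H [2,-]
F [2,1]
F [4,1]
H [4,1]
F [3,1]
F [2,1]
H [2,1]
H [2,1]
H [2,1]
F [4,1]
H [4,1]
F [4,2]
H [4,2]
H [4,2]
H [4,2]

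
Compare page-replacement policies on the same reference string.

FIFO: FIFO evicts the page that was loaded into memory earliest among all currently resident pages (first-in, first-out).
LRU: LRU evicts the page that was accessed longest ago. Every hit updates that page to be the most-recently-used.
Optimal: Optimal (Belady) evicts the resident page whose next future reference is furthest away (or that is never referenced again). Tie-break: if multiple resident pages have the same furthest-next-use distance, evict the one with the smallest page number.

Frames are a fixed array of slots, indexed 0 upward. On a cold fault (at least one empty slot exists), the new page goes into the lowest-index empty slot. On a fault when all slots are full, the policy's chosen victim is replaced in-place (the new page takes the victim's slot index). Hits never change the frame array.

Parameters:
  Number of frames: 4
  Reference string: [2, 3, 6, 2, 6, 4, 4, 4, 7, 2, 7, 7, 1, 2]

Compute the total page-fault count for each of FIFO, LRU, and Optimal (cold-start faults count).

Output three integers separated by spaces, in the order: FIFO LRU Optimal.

--- FIFO ---
  step 0: ref 2 -> FAULT, frames=[2,-,-,-] (faults so far: 1)
  step 1: ref 3 -> FAULT, frames=[2,3,-,-] (faults so far: 2)
  step 2: ref 6 -> FAULT, frames=[2,3,6,-] (faults so far: 3)
  step 3: ref 2 -> HIT, frames=[2,3,6,-] (faults so far: 3)
  step 4: ref 6 -> HIT, frames=[2,3,6,-] (faults so far: 3)
  step 5: ref 4 -> FAULT, frames=[2,3,6,4] (faults so far: 4)
  step 6: ref 4 -> HIT, frames=[2,3,6,4] (faults so far: 4)
  step 7: ref 4 -> HIT, frames=[2,3,6,4] (faults so far: 4)
  step 8: ref 7 -> FAULT, evict 2, frames=[7,3,6,4] (faults so far: 5)
  step 9: ref 2 -> FAULT, evict 3, frames=[7,2,6,4] (faults so far: 6)
  step 10: ref 7 -> HIT, frames=[7,2,6,4] (faults so far: 6)
  step 11: ref 7 -> HIT, frames=[7,2,6,4] (faults so far: 6)
  step 12: ref 1 -> FAULT, evict 6, frames=[7,2,1,4] (faults so far: 7)
  step 13: ref 2 -> HIT, frames=[7,2,1,4] (faults so far: 7)
  FIFO total faults: 7
--- LRU ---
  step 0: ref 2 -> FAULT, frames=[2,-,-,-] (faults so far: 1)
  step 1: ref 3 -> FAULT, frames=[2,3,-,-] (faults so far: 2)
  step 2: ref 6 -> FAULT, frames=[2,3,6,-] (faults so far: 3)
  step 3: ref 2 -> HIT, frames=[2,3,6,-] (faults so far: 3)
  step 4: ref 6 -> HIT, frames=[2,3,6,-] (faults so far: 3)
  step 5: ref 4 -> FAULT, frames=[2,3,6,4] (faults so far: 4)
  step 6: ref 4 -> HIT, frames=[2,3,6,4] (faults so far: 4)
  step 7: ref 4 -> HIT, frames=[2,3,6,4] (faults so far: 4)
  step 8: ref 7 -> FAULT, evict 3, frames=[2,7,6,4] (faults so far: 5)
  step 9: ref 2 -> HIT, frames=[2,7,6,4] (faults so far: 5)
  step 10: ref 7 -> HIT, frames=[2,7,6,4] (faults so far: 5)
  step 11: ref 7 -> HIT, frames=[2,7,6,4] (faults so far: 5)
  step 12: ref 1 -> FAULT, evict 6, frames=[2,7,1,4] (faults so far: 6)
  step 13: ref 2 -> HIT, frames=[2,7,1,4] (faults so far: 6)
  LRU total faults: 6
--- Optimal ---
  step 0: ref 2 -> FAULT, frames=[2,-,-,-] (faults so far: 1)
  step 1: ref 3 -> FAULT, frames=[2,3,-,-] (faults so far: 2)
  step 2: ref 6 -> FAULT, frames=[2,3,6,-] (faults so far: 3)
  step 3: ref 2 -> HIT, frames=[2,3,6,-] (faults so far: 3)
  step 4: ref 6 -> HIT, frames=[2,3,6,-] (faults so far: 3)
  step 5: ref 4 -> FAULT, frames=[2,3,6,4] (faults so far: 4)
  step 6: ref 4 -> HIT, frames=[2,3,6,4] (faults so far: 4)
  step 7: ref 4 -> HIT, frames=[2,3,6,4] (faults so far: 4)
  step 8: ref 7 -> FAULT, evict 3, frames=[2,7,6,4] (faults so far: 5)
  step 9: ref 2 -> HIT, frames=[2,7,6,4] (faults so far: 5)
  step 10: ref 7 -> HIT, frames=[2,7,6,4] (faults so far: 5)
  step 11: ref 7 -> HIT, frames=[2,7,6,4] (faults so far: 5)
  step 12: ref 1 -> FAULT, evict 4, frames=[2,7,6,1] (faults so far: 6)
  step 13: ref 2 -> HIT, frames=[2,7,6,1] (faults so far: 6)
  Optimal total faults: 6

Answer: 7 6 6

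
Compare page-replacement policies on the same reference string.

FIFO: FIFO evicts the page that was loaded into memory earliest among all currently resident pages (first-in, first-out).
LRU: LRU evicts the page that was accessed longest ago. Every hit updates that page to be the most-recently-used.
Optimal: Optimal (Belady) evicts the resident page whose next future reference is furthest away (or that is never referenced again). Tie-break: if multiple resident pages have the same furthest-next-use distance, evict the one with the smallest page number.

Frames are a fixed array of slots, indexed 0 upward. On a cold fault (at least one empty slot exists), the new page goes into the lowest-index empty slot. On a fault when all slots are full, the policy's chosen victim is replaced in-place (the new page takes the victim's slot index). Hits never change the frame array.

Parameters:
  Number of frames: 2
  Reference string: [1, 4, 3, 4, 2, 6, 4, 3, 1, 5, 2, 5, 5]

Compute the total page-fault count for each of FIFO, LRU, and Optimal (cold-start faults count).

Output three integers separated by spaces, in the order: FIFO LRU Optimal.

--- FIFO ---
  step 0: ref 1 -> FAULT, frames=[1,-] (faults so far: 1)
  step 1: ref 4 -> FAULT, frames=[1,4] (faults so far: 2)
  step 2: ref 3 -> FAULT, evict 1, frames=[3,4] (faults so far: 3)
  step 3: ref 4 -> HIT, frames=[3,4] (faults so far: 3)
  step 4: ref 2 -> FAULT, evict 4, frames=[3,2] (faults so far: 4)
  step 5: ref 6 -> FAULT, evict 3, frames=[6,2] (faults so far: 5)
  step 6: ref 4 -> FAULT, evict 2, frames=[6,4] (faults so far: 6)
  step 7: ref 3 -> FAULT, evict 6, frames=[3,4] (faults so far: 7)
  step 8: ref 1 -> FAULT, evict 4, frames=[3,1] (faults so far: 8)
  step 9: ref 5 -> FAULT, evict 3, frames=[5,1] (faults so far: 9)
  step 10: ref 2 -> FAULT, evict 1, frames=[5,2] (faults so far: 10)
  step 11: ref 5 -> HIT, frames=[5,2] (faults so far: 10)
  step 12: ref 5 -> HIT, frames=[5,2] (faults so far: 10)
  FIFO total faults: 10
--- LRU ---
  step 0: ref 1 -> FAULT, frames=[1,-] (faults so far: 1)
  step 1: ref 4 -> FAULT, frames=[1,4] (faults so far: 2)
  step 2: ref 3 -> FAULT, evict 1, frames=[3,4] (faults so far: 3)
  step 3: ref 4 -> HIT, frames=[3,4] (faults so far: 3)
  step 4: ref 2 -> FAULT, evict 3, frames=[2,4] (faults so far: 4)
  step 5: ref 6 -> FAULT, evict 4, frames=[2,6] (faults so far: 5)
  step 6: ref 4 -> FAULT, evict 2, frames=[4,6] (faults so far: 6)
  step 7: ref 3 -> FAULT, evict 6, frames=[4,3] (faults so far: 7)
  step 8: ref 1 -> FAULT, evict 4, frames=[1,3] (faults so far: 8)
  step 9: ref 5 -> FAULT, evict 3, frames=[1,5] (faults so far: 9)
  step 10: ref 2 -> FAULT, evict 1, frames=[2,5] (faults so far: 10)
  step 11: ref 5 -> HIT, frames=[2,5] (faults so far: 10)
  step 12: ref 5 -> HIT, frames=[2,5] (faults so far: 10)
  LRU total faults: 10
--- Optimal ---
  step 0: ref 1 -> FAULT, frames=[1,-] (faults so far: 1)
  step 1: ref 4 -> FAULT, frames=[1,4] (faults so far: 2)
  step 2: ref 3 -> FAULT, evict 1, frames=[3,4] (faults so far: 3)
  step 3: ref 4 -> HIT, frames=[3,4] (faults so far: 3)
  step 4: ref 2 -> FAULT, evict 3, frames=[2,4] (faults so far: 4)
  step 5: ref 6 -> FAULT, evict 2, frames=[6,4] (faults so far: 5)
  step 6: ref 4 -> HIT, frames=[6,4] (faults so far: 5)
  step 7: ref 3 -> FAULT, evict 4, frames=[6,3] (faults so far: 6)
  step 8: ref 1 -> FAULT, evict 3, frames=[6,1] (faults so far: 7)
  step 9: ref 5 -> FAULT, evict 1, frames=[6,5] (faults so far: 8)
  step 10: ref 2 -> FAULT, evict 6, frames=[2,5] (faults so far: 9)
  step 11: ref 5 -> HIT, frames=[2,5] (faults so far: 9)
  step 12: ref 5 -> HIT, frames=[2,5] (faults so far: 9)
  Optimal total faults: 9

Answer: 10 10 9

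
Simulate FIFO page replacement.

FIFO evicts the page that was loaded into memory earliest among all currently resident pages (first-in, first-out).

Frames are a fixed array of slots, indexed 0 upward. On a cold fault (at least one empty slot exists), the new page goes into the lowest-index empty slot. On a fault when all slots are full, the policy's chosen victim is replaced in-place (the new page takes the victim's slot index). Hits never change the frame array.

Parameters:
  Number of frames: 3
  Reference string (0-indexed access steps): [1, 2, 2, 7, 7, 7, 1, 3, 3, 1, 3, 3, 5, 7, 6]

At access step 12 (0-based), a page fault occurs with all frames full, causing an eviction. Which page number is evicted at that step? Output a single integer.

Step 0: ref 1 -> FAULT, frames=[1,-,-]
Step 1: ref 2 -> FAULT, frames=[1,2,-]
Step 2: ref 2 -> HIT, frames=[1,2,-]
Step 3: ref 7 -> FAULT, frames=[1,2,7]
Step 4: ref 7 -> HIT, frames=[1,2,7]
Step 5: ref 7 -> HIT, frames=[1,2,7]
Step 6: ref 1 -> HIT, frames=[1,2,7]
Step 7: ref 3 -> FAULT, evict 1, frames=[3,2,7]
Step 8: ref 3 -> HIT, frames=[3,2,7]
Step 9: ref 1 -> FAULT, evict 2, frames=[3,1,7]
Step 10: ref 3 -> HIT, frames=[3,1,7]
Step 11: ref 3 -> HIT, frames=[3,1,7]
Step 12: ref 5 -> FAULT, evict 7, frames=[3,1,5]
At step 12: evicted page 7

Answer: 7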